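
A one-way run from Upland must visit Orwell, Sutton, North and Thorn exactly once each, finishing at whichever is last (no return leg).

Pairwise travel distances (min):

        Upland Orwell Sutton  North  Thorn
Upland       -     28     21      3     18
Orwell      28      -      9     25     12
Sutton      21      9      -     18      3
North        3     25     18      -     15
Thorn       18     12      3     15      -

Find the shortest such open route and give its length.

Shortest open route: 30 min.

There are 4! = 24 possible orderings.
Upland → Orwell → Sutton → North → Thorn: 28+9+18+15 = 70
Upland → Orwell → Sutton → Thorn → North: 28+9+3+15 = 55
Upland → Orwell → North → Sutton → Thorn: 28+25+18+3 = 74
Upland → Orwell → North → Thorn → Sutton: 28+25+15+3 = 71
Upland → Orwell → Thorn → Sutton → North: 28+12+3+18 = 61
Upland → Orwell → Thorn → North → Sutton: 28+12+15+18 = 73
Upland → Sutton → Orwell → North → Thorn: 21+9+25+15 = 70
Upland → Sutton → Orwell → Thorn → North: 21+9+12+15 = 57
Upland → Sutton → North → Orwell → Thorn: 21+18+25+12 = 76
Upland → Sutton → North → Thorn → Orwell: 21+18+15+12 = 66
Upland → Sutton → Thorn → Orwell → North: 21+3+12+25 = 61
Upland → Sutton → Thorn → North → Orwell: 21+3+15+25 = 64
Upland → North → Orwell → Sutton → Thorn: 3+25+9+3 = 40
Upland → North → Orwell → Thorn → Sutton: 3+25+12+3 = 43
… (10 more)
Upland → North → Thorn → Sutton → Orwell: 3+15+3+9 = 30  ← best
The minimum is 30.
One shortest path: Upland → North → Thorn → Sutton → Orwell.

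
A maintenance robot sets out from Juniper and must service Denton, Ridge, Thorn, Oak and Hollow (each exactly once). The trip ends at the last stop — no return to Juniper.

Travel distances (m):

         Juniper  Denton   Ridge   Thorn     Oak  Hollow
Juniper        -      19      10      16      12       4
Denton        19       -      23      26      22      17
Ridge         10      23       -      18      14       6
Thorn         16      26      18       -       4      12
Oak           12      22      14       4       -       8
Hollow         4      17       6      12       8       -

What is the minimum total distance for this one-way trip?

54 m — the minimum one-way total.

There are 5! = 120 possible orderings.
Juniper → Denton → Ridge → Thorn → Oak → Hollow: 19+23+18+4+8 = 72
Juniper → Denton → Ridge → Thorn → Hollow → Oak: 19+23+18+12+8 = 80
Juniper → Denton → Ridge → Oak → Thorn → Hollow: 19+23+14+4+12 = 72
Juniper → Denton → Ridge → Oak → Hollow → Thorn: 19+23+14+8+12 = 76
Juniper → Denton → Ridge → Hollow → Thorn → Oak: 19+23+6+12+4 = 64
Juniper → Denton → Ridge → Hollow → Oak → Thorn: 19+23+6+8+4 = 60
Juniper → Denton → Thorn → Ridge → Oak → Hollow: 19+26+18+14+8 = 85
Juniper → Denton → Thorn → Ridge → Hollow → Oak: 19+26+18+6+8 = 77
Juniper → Denton → Thorn → Oak → Ridge → Hollow: 19+26+4+14+6 = 69
Juniper → Denton → Thorn → Oak → Hollow → Ridge: 19+26+4+8+6 = 63
Juniper → Denton → Thorn → Hollow → Ridge → Oak: 19+26+12+6+14 = 77
Juniper → Denton → Thorn → Hollow → Oak → Ridge: 19+26+12+8+14 = 79
Juniper → Denton → Oak → Ridge → Thorn → Hollow: 19+22+14+18+12 = 85
Juniper → Denton → Oak → Ridge → Hollow → Thorn: 19+22+14+6+12 = 73
… (106 more)
Juniper → Ridge → Hollow → Thorn → Oak → Denton: 10+6+12+4+22 = 54  ← best
The minimum is 54.
One shortest path: Juniper → Ridge → Hollow → Thorn → Oak → Denton.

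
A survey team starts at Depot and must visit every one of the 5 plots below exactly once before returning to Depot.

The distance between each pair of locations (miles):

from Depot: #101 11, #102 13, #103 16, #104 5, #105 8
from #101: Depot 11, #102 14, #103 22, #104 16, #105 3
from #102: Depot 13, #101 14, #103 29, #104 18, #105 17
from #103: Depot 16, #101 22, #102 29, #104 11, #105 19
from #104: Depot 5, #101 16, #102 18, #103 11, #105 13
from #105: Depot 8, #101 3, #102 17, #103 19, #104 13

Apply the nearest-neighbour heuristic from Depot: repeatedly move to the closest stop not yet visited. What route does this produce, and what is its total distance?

At Depot the remaining stops are #104 5, #105 8, #101 11, #102 13, #103 16; go to #104.
At #104 the remaining stops are #103 11, #105 13, #101 16, #102 18; go to #103.
At #103 the remaining stops are #105 19, #101 22, #102 29; go to #105.
At #105 the remaining stops are #101 3, #102 17; go to #101.
At #101 the remaining stops are #102 14; go to #102.
Return #102→Depot: 13.
Total = 5 + 11 + 19 + 3 + 14 + 13 = 65.

Total distance 65 miles via the nearest-neighbour route Depot → #104 → #103 → #105 → #101 → #102 → Depot.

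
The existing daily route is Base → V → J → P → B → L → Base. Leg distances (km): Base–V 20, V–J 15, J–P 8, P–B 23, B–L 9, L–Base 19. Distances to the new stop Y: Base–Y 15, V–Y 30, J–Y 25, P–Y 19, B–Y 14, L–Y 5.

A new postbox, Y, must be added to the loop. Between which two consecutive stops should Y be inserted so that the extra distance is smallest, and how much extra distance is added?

+1 km — insert Y between L and Base.

Insertion cost between consecutive stops i–j is d(i,Y) + d(Y,j) − d(i,j):
  between Base and V: 15 + 30 − 20 = 25
  between V and J: 30 + 25 − 15 = 40
  between J and P: 25 + 19 − 8 = 36
  between P and B: 19 + 14 − 23 = 10
  between B and L: 14 + 5 − 9 = 10
  between L and Base: 5 + 15 − 19 = 1
Cheapest insertion is between L and Base, adding 1.
New total = 94 + 1 = 95.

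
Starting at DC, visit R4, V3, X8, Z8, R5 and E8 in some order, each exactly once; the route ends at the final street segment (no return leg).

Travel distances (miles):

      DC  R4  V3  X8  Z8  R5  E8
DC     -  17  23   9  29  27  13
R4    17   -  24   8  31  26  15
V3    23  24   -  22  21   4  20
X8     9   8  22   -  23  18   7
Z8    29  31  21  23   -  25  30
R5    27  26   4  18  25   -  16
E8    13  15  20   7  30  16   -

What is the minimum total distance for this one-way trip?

There are 6! = 720 possible orderings.
DC → R4 → V3 → X8 → Z8 → R5 → E8: 17+24+22+23+25+16 = 127
DC → R4 → V3 → X8 → Z8 → E8 → R5: 17+24+22+23+30+16 = 132
DC → R4 → V3 → X8 → R5 → Z8 → E8: 17+24+22+18+25+30 = 136
DC → R4 → V3 → X8 → R5 → E8 → Z8: 17+24+22+18+16+30 = 127
DC → R4 → V3 → X8 → E8 → Z8 → R5: 17+24+22+7+30+25 = 125
DC → R4 → V3 → X8 → E8 → R5 → Z8: 17+24+22+7+16+25 = 111
DC → R4 → V3 → Z8 → X8 → R5 → E8: 17+24+21+23+18+16 = 119
DC → R4 → V3 → Z8 → X8 → E8 → R5: 17+24+21+23+7+16 = 108
… (712 more)
DC → R4 → X8 → E8 → R5 → V3 → Z8: 17+8+7+16+4+21 = 73  ← best
The minimum is 73.
One shortest path: DC → R4 → X8 → E8 → R5 → V3 → Z8.

Shortest open route: 73 miles.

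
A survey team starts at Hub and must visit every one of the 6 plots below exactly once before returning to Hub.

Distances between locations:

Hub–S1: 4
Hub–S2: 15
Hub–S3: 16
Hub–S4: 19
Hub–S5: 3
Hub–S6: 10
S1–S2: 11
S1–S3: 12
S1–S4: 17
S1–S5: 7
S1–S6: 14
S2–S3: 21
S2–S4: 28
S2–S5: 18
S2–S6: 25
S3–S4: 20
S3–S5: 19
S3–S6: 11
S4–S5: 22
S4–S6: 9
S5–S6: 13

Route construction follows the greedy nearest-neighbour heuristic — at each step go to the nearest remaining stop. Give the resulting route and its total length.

Nearest-neighbour total = 81; route Hub → S5 → S1 → S2 → S3 → S6 → S4 → Hub.

Hub → [S5:3 / S1:4 / S6:10 / S2:15 / S3:16 / S4:19] → S5 (3)
S5 → [S1:7 / S6:13 / S2:18 / S3:19 / S4:22] → S1 (7)
S1 → [S2:11 / S3:12 / S6:14 / S4:17] → S2 (11)
S2 → [S3:21 / S6:25 / S4:28] → S3 (21)
S3 → [S6:11 / S4:20] → S6 (11)
S6 → [S4:9] → S4 (9)
Return S4→Hub: 19.
Total = 3 + 7 + 11 + 21 + 11 + 9 + 19 = 81.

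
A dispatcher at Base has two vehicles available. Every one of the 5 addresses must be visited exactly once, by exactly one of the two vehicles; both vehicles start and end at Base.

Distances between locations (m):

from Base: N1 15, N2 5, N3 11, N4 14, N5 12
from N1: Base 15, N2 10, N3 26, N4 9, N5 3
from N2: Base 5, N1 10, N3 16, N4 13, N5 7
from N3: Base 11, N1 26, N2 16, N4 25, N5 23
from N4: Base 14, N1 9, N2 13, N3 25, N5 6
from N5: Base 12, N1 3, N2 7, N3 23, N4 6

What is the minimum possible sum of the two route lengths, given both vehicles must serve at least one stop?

Minimum combined distance: 60 m.

Check every non-empty split of the stops between the two vehicles; for each half take its own optimal tour:
  {N1} + {N2, N3, N4, N5}: 30 + 54 = 84
  {N2} + {N1, N3, N4, N5}: 10 + 60 = 70
  {N1, N2} + {N3, N4, N5}: 30 + 54 = 84
  {N3} + {N1, N2, N4, N5}: 22 + 38 = 60
  {N1, N3} + {N2, N4, N5}: 52 + 32 = 84
  {N2, N3} + {N1, N4, N5}: 32 + 38 = 70
  … (15 splits in total)
Best: vehicle 1 Base → N3 → Base = 22; vehicle 2 Base → N2 → N1 → N5 → N4 → Base = 38; combined 60.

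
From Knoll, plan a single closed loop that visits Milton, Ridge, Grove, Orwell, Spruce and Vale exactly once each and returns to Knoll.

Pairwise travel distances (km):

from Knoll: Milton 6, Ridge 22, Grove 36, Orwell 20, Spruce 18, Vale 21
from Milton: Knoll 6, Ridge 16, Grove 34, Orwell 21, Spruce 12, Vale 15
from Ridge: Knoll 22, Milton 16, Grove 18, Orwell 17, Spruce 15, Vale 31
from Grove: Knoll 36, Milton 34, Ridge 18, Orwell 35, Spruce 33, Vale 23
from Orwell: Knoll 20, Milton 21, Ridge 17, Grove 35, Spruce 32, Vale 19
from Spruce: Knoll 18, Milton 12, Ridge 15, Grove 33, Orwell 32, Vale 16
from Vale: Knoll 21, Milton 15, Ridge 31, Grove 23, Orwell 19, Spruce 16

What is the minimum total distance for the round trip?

Knoll - Milton - Ridge - Grove - Orwell - Spruce - Vale - Knoll: 6+16+18+35+32+16+21 = 144
Knoll - Milton - Ridge - Grove - Orwell - Vale - Spruce - Knoll: 6+16+18+35+19+16+18 = 128
Knoll - Milton - Ridge - Grove - Spruce - Orwell - Vale - Knoll: 6+16+18+33+32+19+21 = 145
Knoll - Milton - Ridge - Grove - Spruce - Vale - Orwell - Knoll: 6+16+18+33+16+19+20 = 128
Knoll - Milton - Ridge - Grove - Vale - Orwell - Spruce - Knoll: 6+16+18+23+19+32+18 = 132
Knoll - Milton - Ridge - Grove - Vale - Spruce - Orwell - Knoll: 6+16+18+23+16+32+20 = 131
Knoll - Milton - Ridge - Orwell - Grove - Spruce - Vale - Knoll: 6+16+17+35+33+16+21 = 144
Knoll - Milton - Ridge - Orwell - Grove - Vale - Spruce - Knoll: 6+16+17+35+23+16+18 = 131
… (352 more)
Knoll - Milton - Spruce - Vale - Grove - Ridge - Orwell - Knoll: 6+12+16+23+18+17+20 = 112  ← best
The minimum is 112.
One optimal route: Knoll → Milton → Spruce → Vale → Grove → Ridge → Orwell → Knoll (or its reverse).

Minimum total distance: 112 km.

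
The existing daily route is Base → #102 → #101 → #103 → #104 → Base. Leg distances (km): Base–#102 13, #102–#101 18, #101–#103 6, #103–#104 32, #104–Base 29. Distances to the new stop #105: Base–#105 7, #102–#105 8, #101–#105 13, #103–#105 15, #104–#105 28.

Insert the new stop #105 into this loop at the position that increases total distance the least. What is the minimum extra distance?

Insertion cost between consecutive stops i–j is d(i,#105) + d(#105,j) − d(i,j):
  between Base and #102: 7 + 8 − 13 = 2
  between #102 and #101: 8 + 13 − 18 = 3
  between #101 and #103: 13 + 15 − 6 = 22
  between #103 and #104: 15 + 28 − 32 = 11
  between #104 and Base: 28 + 7 − 29 = 6
Cheapest insertion is between Base and #102, adding 2.
New total = 98 + 2 = 100.

Minimum extra distance: 2 km, inserting #105 between Base and #102.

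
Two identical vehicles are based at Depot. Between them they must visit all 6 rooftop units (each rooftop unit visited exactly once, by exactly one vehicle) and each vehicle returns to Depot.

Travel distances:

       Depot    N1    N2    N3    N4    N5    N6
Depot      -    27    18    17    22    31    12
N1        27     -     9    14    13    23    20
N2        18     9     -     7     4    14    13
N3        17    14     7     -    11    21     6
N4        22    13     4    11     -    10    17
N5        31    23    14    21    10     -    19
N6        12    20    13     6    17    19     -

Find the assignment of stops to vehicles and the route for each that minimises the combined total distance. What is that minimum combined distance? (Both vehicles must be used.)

Minimum combined distance: 109.

Check every non-empty split of the stops between the two vehicles; for each half take its own optimal tour:
  {N1} + {N2, N3, N4, N5, N6}: 54 + 69 = 123
  {N2} + {N1, N3, N4, N5, N6}: 36 + 85 = 121
  {N1, N2} + {N3, N4, N5, N6}: 54 + 69 = 123
  {N3} + {N1, N2, N4, N5, N6}: 34 + 81 = 115
  {N1, N3} + {N2, N4, N5, N6}: 58 + 63 = 121
  {N2, N3} + {N1, N4, N5, N6}: 42 + 81 = 123
  … (31 splits in total)
  {N1, N2, N3, N4, N5} + {N6}: 85 + 24 = 109  ← best
Best: vehicle 1 Depot → N3 → N1 → N2 → N4 → N5 → Depot = 85; vehicle 2 Depot → N6 → Depot = 24; combined 109.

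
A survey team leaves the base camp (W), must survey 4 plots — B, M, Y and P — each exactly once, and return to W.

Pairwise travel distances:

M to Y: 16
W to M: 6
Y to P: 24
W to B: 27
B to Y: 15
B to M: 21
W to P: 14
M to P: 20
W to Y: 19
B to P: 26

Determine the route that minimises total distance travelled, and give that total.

W - B - M - Y - P - W: 27+21+16+24+14 = 102
W - B - M - P - Y - W: 27+21+20+24+19 = 111
W - B - Y - M - P - W: 27+15+16+20+14 = 92
W - B - Y - P - M - W: 27+15+24+20+6 = 92
W - B - P - M - Y - W: 27+26+20+16+19 = 108
W - B - P - Y - M - W: 27+26+24+16+6 = 99
W - M - B - Y - P - W: 6+21+15+24+14 = 80
W - M - B - P - Y - W: 6+21+26+24+19 = 96
W - M - Y - B - P - W: 6+16+15+26+14 = 77
W - M - P - B - Y - W: 6+20+26+15+19 = 86
W - Y - B - M - P - W: 19+15+21+20+14 = 89
W - Y - M - B - P - W: 19+16+21+26+14 = 96
The minimum is 77.
One optimal route: W → M → Y → B → P → W (or its reverse).

77 — the shortest possible round trip.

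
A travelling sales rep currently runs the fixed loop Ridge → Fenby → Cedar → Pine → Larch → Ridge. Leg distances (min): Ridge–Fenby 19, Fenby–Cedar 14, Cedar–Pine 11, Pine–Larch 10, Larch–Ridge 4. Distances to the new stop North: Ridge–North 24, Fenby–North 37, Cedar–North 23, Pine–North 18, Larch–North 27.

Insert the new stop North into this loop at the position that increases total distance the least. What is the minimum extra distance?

Minimum extra distance: 30 min, inserting North between Cedar and Pine.

Insertion cost between consecutive stops i–j is d(i,North) + d(North,j) − d(i,j):
  between Ridge and Fenby: 24 + 37 − 19 = 42
  between Fenby and Cedar: 37 + 23 − 14 = 46
  between Cedar and Pine: 23 + 18 − 11 = 30
  between Pine and Larch: 18 + 27 − 10 = 35
  between Larch and Ridge: 27 + 24 − 4 = 47
Cheapest insertion is between Cedar and Pine, adding 30.
New total = 58 + 30 = 88.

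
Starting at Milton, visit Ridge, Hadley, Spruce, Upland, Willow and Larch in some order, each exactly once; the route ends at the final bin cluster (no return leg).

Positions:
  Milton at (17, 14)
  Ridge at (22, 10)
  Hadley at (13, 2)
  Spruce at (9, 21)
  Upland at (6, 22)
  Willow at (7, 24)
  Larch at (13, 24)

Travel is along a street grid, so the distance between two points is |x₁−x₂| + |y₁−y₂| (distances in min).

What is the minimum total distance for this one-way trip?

There are 6! = 720 possible orderings.
Milton - Ridge - Hadley - Spruce - Upland - Willow - Larch: 9+17+23+4+3+6 = 62
Milton - Ridge - Hadley - Spruce - Upland - Larch - Willow: 9+17+23+4+9+6 = 68
Milton - Ridge - Hadley - Spruce - Willow - Upland - Larch: 9+17+23+5+3+9 = 66
Milton - Ridge - Hadley - Spruce - Willow - Larch - Upland: 9+17+23+5+6+9 = 69
Milton - Ridge - Hadley - Spruce - Larch - Upland - Willow: 9+17+23+7+9+3 = 68
Milton - Ridge - Hadley - Spruce - Larch - Willow - Upland: 9+17+23+7+6+3 = 65
Milton - Ridge - Hadley - Upland - Spruce - Willow - Larch: 9+17+27+4+5+6 = 68
Milton - Ridge - Hadley - Upland - Spruce - Larch - Willow: 9+17+27+4+7+6 = 70
… (712 more)
Milton - Ridge - Hadley - Larch - Willow - Upland - Spruce: 9+17+22+6+3+4 = 61  ← best
The minimum is 61.
One shortest path: Milton → Ridge → Hadley → Larch → Willow → Upland → Spruce.

61 min — the minimum one-way total.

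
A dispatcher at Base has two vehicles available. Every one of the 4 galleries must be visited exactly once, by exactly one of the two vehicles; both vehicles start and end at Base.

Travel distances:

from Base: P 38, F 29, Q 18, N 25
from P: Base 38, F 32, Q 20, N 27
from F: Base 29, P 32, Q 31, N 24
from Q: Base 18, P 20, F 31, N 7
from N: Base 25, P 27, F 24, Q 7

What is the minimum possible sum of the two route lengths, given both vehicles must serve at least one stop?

There are 2^3 − 1 = 7 ways to divide the 4 stops into two non-empty groups. For each, the best each vehicle can do is its own shortest tour through its group:
  {P} + {F, Q, N}: 76 + 78 = 154
  {F} + {P, Q, N}: 58 + 90 = 148
  {P, F} + {Q, N}: 99 + 50 = 149
  {Q} + {P, F, N}: 36 + 113 = 149
  {P, Q} + {F, N}: 76 + 78 = 154
  {F, Q} + {P, N}: 78 + 90 = 168
  … (7 splits in total)
Best: vehicle 1 Base → F → Base = 58; vehicle 2 Base → P → Q → N → Base = 90; combined 148.

Minimum combined distance: 148.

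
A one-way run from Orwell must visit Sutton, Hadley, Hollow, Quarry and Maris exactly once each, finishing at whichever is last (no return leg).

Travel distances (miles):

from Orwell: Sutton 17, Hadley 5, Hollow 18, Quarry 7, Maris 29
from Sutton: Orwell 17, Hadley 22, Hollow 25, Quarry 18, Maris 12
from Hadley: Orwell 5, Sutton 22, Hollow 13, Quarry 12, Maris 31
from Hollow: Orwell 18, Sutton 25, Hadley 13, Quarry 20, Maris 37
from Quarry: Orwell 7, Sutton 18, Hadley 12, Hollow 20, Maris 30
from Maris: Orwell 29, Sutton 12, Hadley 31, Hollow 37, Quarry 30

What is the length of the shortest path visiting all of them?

Shortest open route: 68 miles.

There are 5! = 120 possible orderings.
Orwell→Sutton→Hadley→Hollow→Quarry→Maris: 17+22+13+20+30 = 102
Orwell→Sutton→Hadley→Hollow→Maris→Quarry: 17+22+13+37+30 = 119
Orwell→Sutton→Hadley→Quarry→Hollow→Maris: 17+22+12+20+37 = 108
Orwell→Sutton→Hadley→Quarry→Maris→Hollow: 17+22+12+30+37 = 118
Orwell→Sutton→Hadley→Maris→Hollow→Quarry: 17+22+31+37+20 = 127
Orwell→Sutton→Hadley→Maris→Quarry→Hollow: 17+22+31+30+20 = 120
Orwell→Sutton→Hollow→Hadley→Quarry→Maris: 17+25+13+12+30 = 97
Orwell→Sutton→Hollow→Hadley→Maris→Quarry: 17+25+13+31+30 = 116
Orwell→Sutton→Hollow→Quarry→Hadley→Maris: 17+25+20+12+31 = 105
Orwell→Sutton→Hollow→Quarry→Maris→Hadley: 17+25+20+30+31 = 123
Orwell→Sutton→Hollow→Maris→Hadley→Quarry: 17+25+37+31+12 = 122
Orwell→Sutton→Hollow→Maris→Quarry→Hadley: 17+25+37+30+12 = 121
Orwell→Sutton→Quarry→Hadley→Hollow→Maris: 17+18+12+13+37 = 97
Orwell→Sutton→Quarry→Hadley→Maris→Hollow: 17+18+12+31+37 = 115
… (106 more)
Orwell→Hadley→Hollow→Quarry→Sutton→Maris: 5+13+20+18+12 = 68  ← best
The minimum is 68.
One shortest path: Orwell → Hadley → Hollow → Quarry → Sutton → Maris.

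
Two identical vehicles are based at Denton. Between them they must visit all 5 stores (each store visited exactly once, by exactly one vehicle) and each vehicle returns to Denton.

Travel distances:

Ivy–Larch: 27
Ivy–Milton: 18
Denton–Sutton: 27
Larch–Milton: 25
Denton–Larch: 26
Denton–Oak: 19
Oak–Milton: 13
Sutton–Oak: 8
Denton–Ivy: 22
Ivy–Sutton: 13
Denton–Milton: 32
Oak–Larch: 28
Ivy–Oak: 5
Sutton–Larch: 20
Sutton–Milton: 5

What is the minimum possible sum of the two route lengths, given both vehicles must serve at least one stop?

Minimum combined distance: 124.

Try each way of splitting the stops between the two vehicles (each non-empty) and, for each split, find the best tour for each vehicle:
  {Ivy} + {Sutton, Oak, Larch, Milton}: 44 + 83 = 127
  {Sutton} + {Ivy, Oak, Larch, Milton}: 54 + 91 = 145
  {Ivy, Sutton} + {Oak, Larch, Milton}: 62 + 83 = 145
  {Oak} + {Ivy, Sutton, Larch, Milton}: 38 + 91 = 129
  {Ivy, Oak} + {Sutton, Larch, Milton}: 46 + 83 = 129
  {Sutton, Oak} + {Ivy, Larch, Milton}: 54 + 91 = 145
  … (15 splits in total)
  {Larch} + {Ivy, Sutton, Oak, Milton}: 52 + 72 = 124  ← best
Best: vehicle 1 Denton → Larch → Denton = 52; vehicle 2 Denton → Ivy → Sutton → Milton → Oak → Denton = 72; combined 124.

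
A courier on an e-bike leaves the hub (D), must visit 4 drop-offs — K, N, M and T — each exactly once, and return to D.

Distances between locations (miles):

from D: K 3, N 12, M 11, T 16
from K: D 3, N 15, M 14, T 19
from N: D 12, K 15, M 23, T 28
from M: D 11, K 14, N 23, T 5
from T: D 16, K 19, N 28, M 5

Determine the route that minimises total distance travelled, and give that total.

Minimum total distance: 62 miles.

With 4 stops there are 4!/2 = 12 distinct round trips (a route and its reverse cost the same).
D → K → N → M → T → D: 3+15+23+5+16 = 62
D → K → N → T → M → D: 3+15+28+5+11 = 62
D → K → M → N → T → D: 3+14+23+28+16 = 84
D → K → M → T → N → D: 3+14+5+28+12 = 62
D → K → T → N → M → D: 3+19+28+23+11 = 84
D → K → T → M → N → D: 3+19+5+23+12 = 62
D → N → K → M → T → D: 12+15+14+5+16 = 62
D → N → K → T → M → D: 12+15+19+5+11 = 62
D → N → M → K → T → D: 12+23+14+19+16 = 84
D → N → T → K → M → D: 12+28+19+14+11 = 84
D → M → K → N → T → D: 11+14+15+28+16 = 84
D → M → N → K → T → D: 11+23+15+19+16 = 84
The minimum is 62.
One optimal route: D → K → N → M → T → D (or its reverse).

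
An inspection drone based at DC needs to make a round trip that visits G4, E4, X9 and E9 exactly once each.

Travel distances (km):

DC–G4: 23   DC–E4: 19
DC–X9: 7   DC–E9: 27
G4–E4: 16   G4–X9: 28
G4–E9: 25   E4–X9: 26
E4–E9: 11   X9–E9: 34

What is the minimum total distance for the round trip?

Shortest round trip = 89 km.

DC → G4 → E4 → X9 → E9 → DC: 23+16+26+34+27 = 126
DC → G4 → E4 → E9 → X9 → DC: 23+16+11+34+7 = 91
DC → G4 → X9 → E4 → E9 → DC: 23+28+26+11+27 = 115
DC → G4 → X9 → E9 → E4 → DC: 23+28+34+11+19 = 115
DC → G4 → E9 → E4 → X9 → DC: 23+25+11+26+7 = 92
DC → G4 → E9 → X9 → E4 → DC: 23+25+34+26+19 = 127
DC → E4 → G4 → X9 → E9 → DC: 19+16+28+34+27 = 124
DC → E4 → G4 → E9 → X9 → DC: 19+16+25+34+7 = 101
DC → E4 → X9 → G4 → E9 → DC: 19+26+28+25+27 = 125
DC → E4 → E9 → G4 → X9 → DC: 19+11+25+28+7 = 90
DC → X9 → G4 → E4 → E9 → DC: 7+28+16+11+27 = 89
DC → X9 → E4 → G4 → E9 → DC: 7+26+16+25+27 = 101
The minimum is 89.
One optimal route: DC → X9 → G4 → E4 → E9 → DC (or its reverse).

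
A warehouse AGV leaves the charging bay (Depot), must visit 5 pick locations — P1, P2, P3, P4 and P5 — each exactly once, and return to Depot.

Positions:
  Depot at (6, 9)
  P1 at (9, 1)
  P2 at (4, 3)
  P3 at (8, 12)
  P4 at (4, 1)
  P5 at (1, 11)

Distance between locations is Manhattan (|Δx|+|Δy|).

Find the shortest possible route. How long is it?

There are 60 distinct closed tours to check (reversals are equivalent).
Depot → P1 → P2 → P3 → P4 → P5 → Depot: 11+7+13+15+13+7 = 66
Depot → P1 → P2 → P3 → P5 → P4 → Depot: 11+7+13+8+13+10 = 62
Depot → P1 → P2 → P4 → P3 → P5 → Depot: 11+7+2+15+8+7 = 50
Depot → P1 → P2 → P4 → P5 → P3 → Depot: 11+7+2+13+8+5 = 46
Depot → P1 → P2 → P5 → P3 → P4 → Depot: 11+7+11+8+15+10 = 62
Depot → P1 → P2 → P5 → P4 → P3 → Depot: 11+7+11+13+15+5 = 62
Depot → P1 → P3 → P2 → P4 → P5 → Depot: 11+12+13+2+13+7 = 58
Depot → P1 → P3 → P2 → P5 → P4 → Depot: 11+12+13+11+13+10 = 70
Depot → P1 → P3 → P4 → P2 → P5 → Depot: 11+12+15+2+11+7 = 58
Depot → P1 → P3 → P4 → P5 → P2 → Depot: 11+12+15+13+11+8 = 70
Depot → P1 → P3 → P5 → P2 → P4 → Depot: 11+12+8+11+2+10 = 54
Depot → P1 → P3 → P5 → P4 → P2 → Depot: 11+12+8+13+2+8 = 54
Depot → P1 → P4 → P2 → P3 → P5 → Depot: 11+5+2+13+8+7 = 46
Depot → P1 → P4 → P2 → P5 → P3 → Depot: 11+5+2+11+8+5 = 42
… (46 more)
The minimum is 42.
One optimal route: Depot → P1 → P4 → P2 → P5 → P3 → Depot (or its reverse).

Minimum total distance: 42.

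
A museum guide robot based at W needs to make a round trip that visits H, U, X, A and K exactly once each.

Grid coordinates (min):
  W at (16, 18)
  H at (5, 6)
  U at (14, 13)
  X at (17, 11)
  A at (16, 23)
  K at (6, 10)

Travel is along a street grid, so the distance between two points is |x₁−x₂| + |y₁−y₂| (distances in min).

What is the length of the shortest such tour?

Minimum total distance: 58 min.

With 5 stops there are 5!/2 = 60 distinct round trips (a route and its reverse cost the same).
W - H - U - X - A - K - W: 23+16+5+13+23+18 = 98
W - H - U - X - K - A - W: 23+16+5+12+23+5 = 84
W - H - U - A - X - K - W: 23+16+12+13+12+18 = 94
W - H - U - A - K - X - W: 23+16+12+23+12+8 = 94
W - H - U - K - X - A - W: 23+16+11+12+13+5 = 80
W - H - U - K - A - X - W: 23+16+11+23+13+8 = 94
W - H - X - U - A - K - W: 23+17+5+12+23+18 = 98
W - H - X - U - K - A - W: 23+17+5+11+23+5 = 84
W - H - X - A - U - K - W: 23+17+13+12+11+18 = 94
W - H - X - A - K - U - W: 23+17+13+23+11+7 = 94
W - H - X - K - U - A - W: 23+17+12+11+12+5 = 80
W - H - X - K - A - U - W: 23+17+12+23+12+7 = 94
W - H - A - U - X - K - W: 23+28+12+5+12+18 = 98
W - H - A - U - K - X - W: 23+28+12+11+12+8 = 94
… (46 more)
W - U - H - K - X - A - W: 7+16+5+12+13+5 = 58  ← best
The minimum is 58.
One optimal route: W → U → H → K → X → A → W (or its reverse).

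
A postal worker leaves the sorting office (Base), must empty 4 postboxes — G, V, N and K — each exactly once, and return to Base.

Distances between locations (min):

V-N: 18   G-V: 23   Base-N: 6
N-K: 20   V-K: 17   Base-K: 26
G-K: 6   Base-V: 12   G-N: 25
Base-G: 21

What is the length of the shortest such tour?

Minimum total distance: 66 min.

Base - G - V - N - K - Base: 21+23+18+20+26 = 108
Base - G - V - K - N - Base: 21+23+17+20+6 = 87
Base - G - N - V - K - Base: 21+25+18+17+26 = 107
Base - G - N - K - V - Base: 21+25+20+17+12 = 95
Base - G - K - V - N - Base: 21+6+17+18+6 = 68
Base - G - K - N - V - Base: 21+6+20+18+12 = 77
Base - V - G - N - K - Base: 12+23+25+20+26 = 106
Base - V - G - K - N - Base: 12+23+6+20+6 = 67
Base - V - N - G - K - Base: 12+18+25+6+26 = 87
Base - V - K - G - N - Base: 12+17+6+25+6 = 66
Base - N - G - V - K - Base: 6+25+23+17+26 = 97
Base - N - V - G - K - Base: 6+18+23+6+26 = 79
The minimum is 66.
One optimal route: Base → V → K → G → N → Base (or its reverse).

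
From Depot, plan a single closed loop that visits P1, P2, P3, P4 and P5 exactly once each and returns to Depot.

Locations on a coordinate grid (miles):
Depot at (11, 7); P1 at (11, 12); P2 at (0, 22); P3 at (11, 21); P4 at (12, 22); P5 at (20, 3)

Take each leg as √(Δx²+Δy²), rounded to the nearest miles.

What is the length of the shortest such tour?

There are 60 distinct closed tours to check (reversals are equivalent).
Depot → P1 → P2 → P3 → P4 → P5 → Depot: 5+15+11+1+21+10 = 63
Depot → P1 → P2 → P3 → P5 → P4 → Depot: 5+15+11+20+21+15 = 87
Depot → P1 → P2 → P4 → P3 → P5 → Depot: 5+15+12+1+20+10 = 63
Depot → P1 → P2 → P4 → P5 → P3 → Depot: 5+15+12+21+20+14 = 87
Depot → P1 → P2 → P5 → P3 → P4 → Depot: 5+15+28+20+1+15 = 84
Depot → P1 → P2 → P5 → P4 → P3 → Depot: 5+15+28+21+1+14 = 84
Depot → P1 → P3 → P2 → P4 → P5 → Depot: 5+9+11+12+21+10 = 68
Depot → P1 → P3 → P2 → P5 → P4 → Depot: 5+9+11+28+21+15 = 89
Depot → P1 → P3 → P4 → P2 → P5 → Depot: 5+9+1+12+28+10 = 65
Depot → P1 → P3 → P4 → P5 → P2 → Depot: 5+9+1+21+28+19 = 83
Depot → P1 → P3 → P5 → P2 → P4 → Depot: 5+9+20+28+12+15 = 89
Depot → P1 → P3 → P5 → P4 → P2 → Depot: 5+9+20+21+12+19 = 86
Depot → P1 → P4 → P2 → P3 → P5 → Depot: 5+10+12+11+20+10 = 68
Depot → P1 → P4 → P2 → P5 → P3 → Depot: 5+10+12+28+20+14 = 89
… (46 more)
The minimum is 63.
One optimal route: Depot → P1 → P2 → P3 → P4 → P5 → Depot (or its reverse).

Minimum total distance: 63 miles.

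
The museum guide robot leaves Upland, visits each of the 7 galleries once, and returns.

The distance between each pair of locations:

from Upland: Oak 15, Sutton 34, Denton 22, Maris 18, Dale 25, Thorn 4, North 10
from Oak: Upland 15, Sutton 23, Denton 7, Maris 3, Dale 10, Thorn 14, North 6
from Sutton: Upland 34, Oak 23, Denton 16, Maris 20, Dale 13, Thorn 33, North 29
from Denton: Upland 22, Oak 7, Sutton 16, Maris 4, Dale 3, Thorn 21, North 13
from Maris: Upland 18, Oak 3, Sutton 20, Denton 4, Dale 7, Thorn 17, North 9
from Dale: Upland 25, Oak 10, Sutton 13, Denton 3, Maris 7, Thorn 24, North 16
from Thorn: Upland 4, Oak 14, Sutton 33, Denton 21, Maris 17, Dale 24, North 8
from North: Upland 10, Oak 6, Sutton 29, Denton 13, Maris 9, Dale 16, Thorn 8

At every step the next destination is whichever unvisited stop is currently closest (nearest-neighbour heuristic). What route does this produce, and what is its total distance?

At Upland the remaining stops are Thorn 4, North 10, Oak 15, Maris 18, Denton 22, Dale 25, Sutton 34; go to Thorn.
At Thorn the remaining stops are North 8, Oak 14, Maris 17, Denton 21, Dale 24, Sutton 33; go to North.
At North the remaining stops are Oak 6, Maris 9, Denton 13, Dale 16, Sutton 29; go to Oak.
At Oak the remaining stops are Maris 3, Denton 7, Dale 10, Sutton 23; go to Maris.
At Maris the remaining stops are Denton 4, Dale 7, Sutton 20; go to Denton.
At Denton the remaining stops are Dale 3, Sutton 16; go to Dale.
At Dale the remaining stops are Sutton 13; go to Sutton.
Return Sutton→Upland: 34.
Total = 4 + 8 + 6 + 3 + 4 + 3 + 13 + 34 = 75.

75 along Upland → Thorn → North → Oak → Maris → Denton → Dale → Sutton → Upland.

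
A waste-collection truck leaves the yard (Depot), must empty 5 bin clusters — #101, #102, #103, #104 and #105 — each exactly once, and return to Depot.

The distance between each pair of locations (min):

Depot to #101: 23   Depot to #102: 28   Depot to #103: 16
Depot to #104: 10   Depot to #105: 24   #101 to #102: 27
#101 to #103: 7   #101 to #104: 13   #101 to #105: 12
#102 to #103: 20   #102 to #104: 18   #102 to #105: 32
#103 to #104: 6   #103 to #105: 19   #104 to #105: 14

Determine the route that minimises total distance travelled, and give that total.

Minimum total distance: 91 min.

With 5 stops there are 5!/2 = 60 distinct round trips (a route and its reverse cost the same).
Depot→#101→#102→#103→#104→#105→Depot: 23+27+20+6+14+24 = 114
Depot→#101→#102→#103→#105→#104→Depot: 23+27+20+19+14+10 = 113
Depot→#101→#102→#104→#103→#105→Depot: 23+27+18+6+19+24 = 117
Depot→#101→#102→#104→#105→#103→Depot: 23+27+18+14+19+16 = 117
Depot→#101→#102→#105→#103→#104→Depot: 23+27+32+19+6+10 = 117
Depot→#101→#102→#105→#104→#103→Depot: 23+27+32+14+6+16 = 118
Depot→#101→#103→#102→#104→#105→Depot: 23+7+20+18+14+24 = 106
Depot→#101→#103→#102→#105→#104→Depot: 23+7+20+32+14+10 = 106
Depot→#101→#103→#104→#102→#105→Depot: 23+7+6+18+32+24 = 110
Depot→#101→#103→#104→#105→#102→Depot: 23+7+6+14+32+28 = 110
Depot→#101→#103→#105→#102→#104→Depot: 23+7+19+32+18+10 = 109
Depot→#101→#103→#105→#104→#102→Depot: 23+7+19+14+18+28 = 109
Depot→#101→#104→#102→#103→#105→Depot: 23+13+18+20+19+24 = 117
Depot→#101→#104→#102→#105→#103→Depot: 23+13+18+32+19+16 = 121
… (46 more)
Depot→#102→#103→#101→#105→#104→Depot: 28+20+7+12+14+10 = 91  ← best
The minimum is 91.
One optimal route: Depot → #102 → #103 → #101 → #105 → #104 → Depot (or its reverse).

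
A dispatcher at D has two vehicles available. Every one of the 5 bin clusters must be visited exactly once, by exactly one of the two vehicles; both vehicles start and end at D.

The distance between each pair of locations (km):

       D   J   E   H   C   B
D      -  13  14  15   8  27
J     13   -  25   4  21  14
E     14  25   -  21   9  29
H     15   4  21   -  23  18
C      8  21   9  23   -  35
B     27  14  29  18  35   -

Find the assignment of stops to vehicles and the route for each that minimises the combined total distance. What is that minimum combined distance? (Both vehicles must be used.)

There are 2^4 − 1 = 15 ways to divide the 5 stops into two non-empty groups. For each, the best each vehicle can do is its own shortest tour through its group:
  {J} + {E, H, C, B}: 26 + 79 = 105
  {E} + {J, H, C, B}: 28 + 76 = 104
  {J, E} + {H, C, B}: 52 + 76 = 128
  {H} + {J, E, C, B}: 30 + 73 = 103
  {J, H} + {E, C, B}: 32 + 73 = 105
  {E, H} + {J, C, B}: 50 + 70 = 120
  … (15 splits in total)
  {E, C} + {J, H, B}: 31 + 60 = 91  ← best
Best: vehicle 1 D → E → C → D = 31; vehicle 2 D → J → B → H → D = 60; combined 91.

91 km — the smallest possible combined total.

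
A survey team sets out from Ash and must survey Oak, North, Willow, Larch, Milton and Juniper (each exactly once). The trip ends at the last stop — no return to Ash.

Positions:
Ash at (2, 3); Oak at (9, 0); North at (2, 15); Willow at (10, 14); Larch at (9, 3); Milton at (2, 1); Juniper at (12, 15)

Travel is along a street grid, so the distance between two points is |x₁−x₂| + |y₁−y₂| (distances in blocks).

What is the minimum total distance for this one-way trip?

There are 6! = 720 possible orderings.
Ash→Oak→North→Willow→Larch→Milton→Juniper: 10+22+9+12+9+24 = 86
Ash→Oak→North→Willow→Larch→Juniper→Milton: 10+22+9+12+15+24 = 92
Ash→Oak→North→Willow→Milton→Larch→Juniper: 10+22+9+21+9+15 = 86
Ash→Oak→North→Willow→Milton→Juniper→Larch: 10+22+9+21+24+15 = 101
Ash→Oak→North→Willow→Juniper→Larch→Milton: 10+22+9+3+15+9 = 68
Ash→Oak→North→Willow→Juniper→Milton→Larch: 10+22+9+3+24+9 = 77
Ash→Oak→North→Larch→Willow→Milton→Juniper: 10+22+19+12+21+24 = 108
Ash→Oak→North→Larch→Willow→Juniper→Milton: 10+22+19+12+3+24 = 90
… (712 more)
Ash→Milton→Oak→Larch→Willow→Juniper→North: 2+8+3+12+3+10 = 38  ← best
The minimum is 38.
One shortest path: Ash → Milton → Oak → Larch → Willow → Juniper → North.

Shortest open route: 38 blocks.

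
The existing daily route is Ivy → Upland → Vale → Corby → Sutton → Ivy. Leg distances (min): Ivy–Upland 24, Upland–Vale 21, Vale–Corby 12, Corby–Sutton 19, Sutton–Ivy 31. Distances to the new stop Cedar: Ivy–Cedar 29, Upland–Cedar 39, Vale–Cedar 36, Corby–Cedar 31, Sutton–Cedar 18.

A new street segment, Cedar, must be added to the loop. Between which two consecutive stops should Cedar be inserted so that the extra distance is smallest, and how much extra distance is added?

Insertion cost between consecutive stops i–j is d(i,Cedar) + d(Cedar,j) − d(i,j):
  between Ivy and Upland: 29 + 39 − 24 = 44
  between Upland and Vale: 39 + 36 − 21 = 54
  between Vale and Corby: 36 + 31 − 12 = 55
  between Corby and Sutton: 31 + 18 − 19 = 30
  between Sutton and Ivy: 18 + 29 − 31 = 16
Cheapest insertion is between Sutton and Ivy, adding 16.
New total = 107 + 16 = 123.

Minimum extra distance: 16 min, inserting Cedar between Sutton and Ivy.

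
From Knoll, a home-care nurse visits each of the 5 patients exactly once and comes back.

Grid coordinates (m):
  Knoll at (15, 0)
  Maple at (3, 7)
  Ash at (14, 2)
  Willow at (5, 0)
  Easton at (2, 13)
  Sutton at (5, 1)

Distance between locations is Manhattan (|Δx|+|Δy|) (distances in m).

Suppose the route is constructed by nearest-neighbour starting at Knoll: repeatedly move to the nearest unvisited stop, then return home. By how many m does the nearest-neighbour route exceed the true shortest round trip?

The nearest-neighbour route is 4 m longer than optimal.

Knoll: Ash=3, Willow=10, Sutton=11, Maple=19, Easton=26 ⇒ Ash
Ash: Sutton=10, Willow=11, Maple=16, Easton=23 ⇒ Sutton
Sutton: Willow=1, Maple=8, Easton=15 ⇒ Willow
Willow: Maple=9, Easton=16 ⇒ Maple
Maple: Easton=7 ⇒ Easton
NN route Knoll → Ash → Sutton → Willow → Maple → Easton → Knoll costs 56.
Optimal: Knoll → Ash → Maple → Easton → Sutton → Willow → Knoll costs 52 (by enumerating all 60 distinct tours).
Excess = 56 − 52 = 4.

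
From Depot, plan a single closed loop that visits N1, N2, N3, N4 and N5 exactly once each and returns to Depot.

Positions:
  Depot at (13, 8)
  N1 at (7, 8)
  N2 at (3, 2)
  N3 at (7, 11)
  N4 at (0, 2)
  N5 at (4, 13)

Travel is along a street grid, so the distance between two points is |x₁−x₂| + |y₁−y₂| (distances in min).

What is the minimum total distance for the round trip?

There are 60 distinct closed tours to check (reversals are equivalent).
Depot → N1 → N2 → N3 → N4 → N5 → Depot: 6+10+13+16+15+14 = 74
Depot → N1 → N2 → N3 → N5 → N4 → Depot: 6+10+13+5+15+19 = 68
Depot → N1 → N2 → N4 → N3 → N5 → Depot: 6+10+3+16+5+14 = 54
Depot → N1 → N2 → N4 → N5 → N3 → Depot: 6+10+3+15+5+9 = 48
Depot → N1 → N2 → N5 → N3 → N4 → Depot: 6+10+12+5+16+19 = 68
Depot → N1 → N2 → N5 → N4 → N3 → Depot: 6+10+12+15+16+9 = 68
Depot → N1 → N3 → N2 → N4 → N5 → Depot: 6+3+13+3+15+14 = 54
Depot → N1 → N3 → N2 → N5 → N4 → Depot: 6+3+13+12+15+19 = 68
Depot → N1 → N3 → N4 → N2 → N5 → Depot: 6+3+16+3+12+14 = 54
Depot → N1 → N3 → N4 → N5 → N2 → Depot: 6+3+16+15+12+16 = 68
Depot → N1 → N3 → N5 → N2 → N4 → Depot: 6+3+5+12+3+19 = 48
Depot → N1 → N3 → N5 → N4 → N2 → Depot: 6+3+5+15+3+16 = 48
Depot → N1 → N4 → N2 → N3 → N5 → Depot: 6+13+3+13+5+14 = 54
Depot → N1 → N4 → N2 → N5 → N3 → Depot: 6+13+3+12+5+9 = 48
… (46 more)
The minimum is 48.
One optimal route: Depot → N1 → N2 → N4 → N5 → N3 → Depot (or its reverse).

Minimum total distance: 48 min.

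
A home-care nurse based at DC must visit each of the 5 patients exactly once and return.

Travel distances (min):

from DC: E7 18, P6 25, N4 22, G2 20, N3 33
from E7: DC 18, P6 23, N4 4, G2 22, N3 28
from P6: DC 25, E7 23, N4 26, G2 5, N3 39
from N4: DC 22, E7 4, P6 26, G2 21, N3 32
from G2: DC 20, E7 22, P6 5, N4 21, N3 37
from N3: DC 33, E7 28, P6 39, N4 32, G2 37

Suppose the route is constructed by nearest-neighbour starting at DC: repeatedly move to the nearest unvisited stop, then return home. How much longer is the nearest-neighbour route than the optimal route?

From DC: E7=18, G2=20, N4=22, P6=25, N3=33 → choose E7 (18).
From E7: N4=4, G2=22, P6=23, N3=28 → choose N4 (4).
From N4: G2=21, P6=26, N3=32 → choose G2 (21).
From G2: P6=5, N3=37 → choose P6 (5).
From P6: N3=39 → choose N3 (39).
NN route DC → E7 → N4 → G2 → P6 → N3 → DC costs 120.
Optimal: DC → P6 → G2 → N4 → E7 → N3 → DC costs 116 (by enumerating all 60 distinct tours).
Excess = 120 − 116 = 4.

Excess over optimum: 4 min.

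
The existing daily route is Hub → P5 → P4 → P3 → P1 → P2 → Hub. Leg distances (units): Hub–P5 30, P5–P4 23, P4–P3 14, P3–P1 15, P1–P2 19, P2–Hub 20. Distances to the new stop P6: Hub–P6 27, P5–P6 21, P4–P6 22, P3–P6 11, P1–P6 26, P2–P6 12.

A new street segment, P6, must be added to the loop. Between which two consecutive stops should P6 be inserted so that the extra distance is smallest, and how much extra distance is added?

+18 — insert P6 between Hub and P5.

Insertion cost between consecutive stops i–j is d(i,P6) + d(P6,j) − d(i,j):
  between Hub and P5: 27 + 21 − 30 = 18
  between P5 and P4: 21 + 22 − 23 = 20
  between P4 and P3: 22 + 11 − 14 = 19
  between P3 and P1: 11 + 26 − 15 = 22
  between P1 and P2: 26 + 12 − 19 = 19
  between P2 and Hub: 12 + 27 − 20 = 19
Cheapest insertion is between Hub and P5, adding 18.
New total = 121 + 18 = 139.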